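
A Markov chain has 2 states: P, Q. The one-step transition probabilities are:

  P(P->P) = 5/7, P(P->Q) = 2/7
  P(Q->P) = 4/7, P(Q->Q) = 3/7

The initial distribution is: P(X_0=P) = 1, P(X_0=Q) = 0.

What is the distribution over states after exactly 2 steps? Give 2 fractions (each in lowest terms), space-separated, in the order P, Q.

Propagating the distribution step by step (d_{t+1} = d_t * P):
d_0 = (P=1, Q=0)
  d_1[P] = 1*5/7 + 0*4/7 = 5/7
  d_1[Q] = 1*2/7 + 0*3/7 = 2/7
d_1 = (P=5/7, Q=2/7)
  d_2[P] = 5/7*5/7 + 2/7*4/7 = 33/49
  d_2[Q] = 5/7*2/7 + 2/7*3/7 = 16/49
d_2 = (P=33/49, Q=16/49)

Answer: 33/49 16/49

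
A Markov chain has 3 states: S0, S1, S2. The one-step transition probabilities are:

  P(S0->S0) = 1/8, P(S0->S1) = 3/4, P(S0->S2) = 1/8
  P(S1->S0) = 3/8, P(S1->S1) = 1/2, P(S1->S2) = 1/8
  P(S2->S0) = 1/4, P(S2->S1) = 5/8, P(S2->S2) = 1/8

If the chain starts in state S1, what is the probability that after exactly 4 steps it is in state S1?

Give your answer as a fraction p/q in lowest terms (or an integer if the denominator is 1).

Answer: 603/1024

Derivation:
Computing P^4 by repeated multiplication:
P^1 =
  S0: [1/8, 3/4, 1/8]
  S1: [3/8, 1/2, 1/8]
  S2: [1/4, 5/8, 1/8]
P^2 =
  S0: [21/64, 35/64, 1/8]
  S1: [17/64, 39/64, 1/8]
  S2: [19/64, 37/64, 1/8]
P^3 =
  S0: [71/256, 153/256, 1/8]
  S1: [75/256, 149/256, 1/8]
  S2: [73/256, 151/256, 1/8]
P^4 =
  S0: [297/1024, 599/1024, 1/8]
  S1: [293/1024, 603/1024, 1/8]
  S2: [295/1024, 601/1024, 1/8]

(P^4)[S1 -> S1] = 603/1024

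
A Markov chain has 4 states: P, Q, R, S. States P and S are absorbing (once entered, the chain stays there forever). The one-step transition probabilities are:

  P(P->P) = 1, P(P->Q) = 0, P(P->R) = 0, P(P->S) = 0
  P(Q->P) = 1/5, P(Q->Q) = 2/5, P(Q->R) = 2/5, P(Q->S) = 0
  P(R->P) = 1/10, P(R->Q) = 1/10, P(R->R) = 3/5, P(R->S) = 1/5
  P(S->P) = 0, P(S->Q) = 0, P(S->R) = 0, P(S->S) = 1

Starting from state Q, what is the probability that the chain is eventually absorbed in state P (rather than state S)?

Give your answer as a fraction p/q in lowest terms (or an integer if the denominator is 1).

Let a_i = P(absorbed in P | start in state i).
Boundary conditions: a_P = 1, a_S = 0.
For each transient state i, a_i = sum_j P(i->j) * a_j:
  a_Q = 1/5*a_P + 2/5*a_Q + 2/5*a_R + 0*a_S
  a_R = 1/10*a_P + 1/10*a_Q + 3/5*a_R + 1/5*a_S

Substituting a_P = 1 and a_S = 0, rearrange to (I - Q) a = r where r[i] = P(i -> P):
  [3/5, -2/5] . (a_Q, a_R) = 1/5
  [-1/10, 2/5] . (a_Q, a_R) = 1/10

Solving yields:
  a_Q = 3/5
  a_R = 2/5

Starting state is Q, so the absorption probability is a_Q = 3/5.

Answer: 3/5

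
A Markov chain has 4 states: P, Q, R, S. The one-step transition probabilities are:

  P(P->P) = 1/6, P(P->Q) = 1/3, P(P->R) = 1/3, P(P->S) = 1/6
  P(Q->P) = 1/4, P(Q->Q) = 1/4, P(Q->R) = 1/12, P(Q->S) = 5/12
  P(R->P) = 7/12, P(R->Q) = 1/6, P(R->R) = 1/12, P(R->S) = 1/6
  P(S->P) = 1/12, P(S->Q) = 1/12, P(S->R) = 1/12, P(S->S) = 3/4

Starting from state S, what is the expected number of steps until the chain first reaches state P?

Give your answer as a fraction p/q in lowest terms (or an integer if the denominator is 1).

Answer: 720/103

Derivation:
Let h_i = expected steps to first reach P from state i.
Boundary: h_P = 0.
First-step equations for the other states:
  h_Q = 1 + 1/4*h_P + 1/4*h_Q + 1/12*h_R + 5/12*h_S
  h_R = 1 + 7/12*h_P + 1/6*h_Q + 1/12*h_R + 1/6*h_S
  h_S = 1 + 1/12*h_P + 1/12*h_Q + 1/12*h_R + 3/4*h_S

Substituting h_P = 0 and rearranging gives the linear system (I - Q) h = 1:
  [3/4, -1/12, -5/12] . (h_Q, h_R, h_S) = 1
  [-1/6, 11/12, -1/6] . (h_Q, h_R, h_S) = 1
  [-1/12, -1/12, 1/4] . (h_Q, h_R, h_S) = 1

Solving yields:
  h_Q = 576/103
  h_R = 348/103
  h_S = 720/103

Starting state is S, so the expected hitting time is h_S = 720/103.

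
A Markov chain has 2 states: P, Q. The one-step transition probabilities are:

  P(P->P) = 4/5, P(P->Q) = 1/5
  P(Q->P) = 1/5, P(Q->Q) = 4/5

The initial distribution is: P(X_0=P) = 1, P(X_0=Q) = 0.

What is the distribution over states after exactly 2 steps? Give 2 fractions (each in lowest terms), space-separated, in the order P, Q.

Answer: 17/25 8/25

Derivation:
Propagating the distribution step by step (d_{t+1} = d_t * P):
d_0 = (P=1, Q=0)
  d_1[P] = 1*4/5 + 0*1/5 = 4/5
  d_1[Q] = 1*1/5 + 0*4/5 = 1/5
d_1 = (P=4/5, Q=1/5)
  d_2[P] = 4/5*4/5 + 1/5*1/5 = 17/25
  d_2[Q] = 4/5*1/5 + 1/5*4/5 = 8/25
d_2 = (P=17/25, Q=8/25)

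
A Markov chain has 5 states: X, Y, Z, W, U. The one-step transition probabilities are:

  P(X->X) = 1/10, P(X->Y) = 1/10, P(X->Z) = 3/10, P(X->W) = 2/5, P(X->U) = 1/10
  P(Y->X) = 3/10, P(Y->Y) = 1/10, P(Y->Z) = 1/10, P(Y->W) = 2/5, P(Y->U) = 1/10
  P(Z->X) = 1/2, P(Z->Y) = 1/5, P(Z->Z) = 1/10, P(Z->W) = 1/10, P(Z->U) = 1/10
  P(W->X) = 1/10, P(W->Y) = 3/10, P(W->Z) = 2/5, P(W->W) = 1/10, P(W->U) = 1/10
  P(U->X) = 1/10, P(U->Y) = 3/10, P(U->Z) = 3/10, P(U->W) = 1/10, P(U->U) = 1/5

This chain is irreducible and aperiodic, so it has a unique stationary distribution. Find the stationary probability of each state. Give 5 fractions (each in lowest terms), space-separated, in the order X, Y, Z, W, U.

The stationary distribution satisfies pi = pi * P, i.e.:
  pi_X = 1/10*pi_X + 3/10*pi_Y + 1/2*pi_Z + 1/10*pi_W + 1/10*pi_U
  pi_Y = 1/10*pi_X + 1/10*pi_Y + 1/5*pi_Z + 3/10*pi_W + 3/10*pi_U
  pi_Z = 3/10*pi_X + 1/10*pi_Y + 1/10*pi_Z + 2/5*pi_W + 3/10*pi_U
  pi_W = 2/5*pi_X + 2/5*pi_Y + 1/10*pi_Z + 1/10*pi_W + 1/10*pi_U
  pi_U = 1/10*pi_X + 1/10*pi_Y + 1/10*pi_Z + 1/10*pi_W + 1/5*pi_U
with normalization: pi_X + pi_Y + pi_Z + pi_W + pi_U = 1.

Using the first 4 balance equations plus normalization, the linear system A*pi = b is:
  [-9/10, 3/10, 1/2, 1/10, 1/10] . pi = 0
  [1/10, -9/10, 1/5, 3/10, 3/10] . pi = 0
  [3/10, 1/10, -9/10, 2/5, 3/10] . pi = 0
  [2/5, 2/5, 1/10, -9/10, 1/10] . pi = 0
  [1, 1, 1, 1, 1] . pi = 1

Solving yields:
  pi_X = 3365/14436
  pi_Y = 307/1604
  pi_Z = 1711/7218
  pi_W = 547/2406
  pi_U = 1/9

Verification (pi * P):
  3365/14436*1/10 + 307/1604*3/10 + 1711/7218*1/2 + 547/2406*1/10 + 1/9*1/10 = 3365/14436 = pi_X  (ok)
  3365/14436*1/10 + 307/1604*1/10 + 1711/7218*1/5 + 547/2406*3/10 + 1/9*3/10 = 307/1604 = pi_Y  (ok)
  3365/14436*3/10 + 307/1604*1/10 + 1711/7218*1/10 + 547/2406*2/5 + 1/9*3/10 = 1711/7218 = pi_Z  (ok)
  3365/14436*2/5 + 307/1604*2/5 + 1711/7218*1/10 + 547/2406*1/10 + 1/9*1/10 = 547/2406 = pi_W  (ok)
  3365/14436*1/10 + 307/1604*1/10 + 1711/7218*1/10 + 547/2406*1/10 + 1/9*1/5 = 1/9 = pi_U  (ok)

Answer: 3365/14436 307/1604 1711/7218 547/2406 1/9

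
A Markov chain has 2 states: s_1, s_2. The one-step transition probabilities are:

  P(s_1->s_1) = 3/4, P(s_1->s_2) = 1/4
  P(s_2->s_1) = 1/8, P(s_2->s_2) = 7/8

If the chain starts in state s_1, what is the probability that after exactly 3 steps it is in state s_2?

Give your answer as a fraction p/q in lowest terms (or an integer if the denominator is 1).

Computing P^3 by repeated multiplication:
P^1 =
  s_1: [3/4, 1/4]
  s_2: [1/8, 7/8]
P^2 =
  s_1: [19/32, 13/32]
  s_2: [13/64, 51/64]
P^3 =
  s_1: [127/256, 129/256]
  s_2: [129/512, 383/512]

(P^3)[s_1 -> s_2] = 129/256

Answer: 129/256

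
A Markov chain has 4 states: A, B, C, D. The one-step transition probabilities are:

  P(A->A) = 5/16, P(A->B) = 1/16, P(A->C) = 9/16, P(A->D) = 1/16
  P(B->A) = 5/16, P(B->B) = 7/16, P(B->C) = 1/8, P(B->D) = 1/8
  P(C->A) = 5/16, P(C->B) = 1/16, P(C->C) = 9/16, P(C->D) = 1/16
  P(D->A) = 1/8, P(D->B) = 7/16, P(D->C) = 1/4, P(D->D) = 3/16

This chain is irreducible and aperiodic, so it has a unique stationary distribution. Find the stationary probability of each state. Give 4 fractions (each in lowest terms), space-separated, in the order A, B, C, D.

Answer: 637/2144 10/67 1011/2144 11/134

Derivation:
The stationary distribution satisfies pi = pi * P, i.e.:
  pi_A = 5/16*pi_A + 5/16*pi_B + 5/16*pi_C + 1/8*pi_D
  pi_B = 1/16*pi_A + 7/16*pi_B + 1/16*pi_C + 7/16*pi_D
  pi_C = 9/16*pi_A + 1/8*pi_B + 9/16*pi_C + 1/4*pi_D
  pi_D = 1/16*pi_A + 1/8*pi_B + 1/16*pi_C + 3/16*pi_D
with normalization: pi_A + pi_B + pi_C + pi_D = 1.

Using the first 3 balance equations plus normalization, the linear system A*pi = b is:
  [-11/16, 5/16, 5/16, 1/8] . pi = 0
  [1/16, -9/16, 1/16, 7/16] . pi = 0
  [9/16, 1/8, -7/16, 1/4] . pi = 0
  [1, 1, 1, 1] . pi = 1

Solving yields:
  pi_A = 637/2144
  pi_B = 10/67
  pi_C = 1011/2144
  pi_D = 11/134

Verification (pi * P):
  637/2144*5/16 + 10/67*5/16 + 1011/2144*5/16 + 11/134*1/8 = 637/2144 = pi_A  (ok)
  637/2144*1/16 + 10/67*7/16 + 1011/2144*1/16 + 11/134*7/16 = 10/67 = pi_B  (ok)
  637/2144*9/16 + 10/67*1/8 + 1011/2144*9/16 + 11/134*1/4 = 1011/2144 = pi_C  (ok)
  637/2144*1/16 + 10/67*1/8 + 1011/2144*1/16 + 11/134*3/16 = 11/134 = pi_D  (ok)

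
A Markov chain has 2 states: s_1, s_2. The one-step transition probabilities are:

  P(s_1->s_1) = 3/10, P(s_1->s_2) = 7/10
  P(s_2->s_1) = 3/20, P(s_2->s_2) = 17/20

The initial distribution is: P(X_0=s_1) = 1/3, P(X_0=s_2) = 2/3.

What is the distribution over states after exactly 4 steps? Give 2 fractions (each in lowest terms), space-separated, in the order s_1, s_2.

Answer: 3531/20000 16469/20000

Derivation:
Propagating the distribution step by step (d_{t+1} = d_t * P):
d_0 = (s_1=1/3, s_2=2/3)
  d_1[s_1] = 1/3*3/10 + 2/3*3/20 = 1/5
  d_1[s_2] = 1/3*7/10 + 2/3*17/20 = 4/5
d_1 = (s_1=1/5, s_2=4/5)
  d_2[s_1] = 1/5*3/10 + 4/5*3/20 = 9/50
  d_2[s_2] = 1/5*7/10 + 4/5*17/20 = 41/50
d_2 = (s_1=9/50, s_2=41/50)
  d_3[s_1] = 9/50*3/10 + 41/50*3/20 = 177/1000
  d_3[s_2] = 9/50*7/10 + 41/50*17/20 = 823/1000
d_3 = (s_1=177/1000, s_2=823/1000)
  d_4[s_1] = 177/1000*3/10 + 823/1000*3/20 = 3531/20000
  d_4[s_2] = 177/1000*7/10 + 823/1000*17/20 = 16469/20000
d_4 = (s_1=3531/20000, s_2=16469/20000)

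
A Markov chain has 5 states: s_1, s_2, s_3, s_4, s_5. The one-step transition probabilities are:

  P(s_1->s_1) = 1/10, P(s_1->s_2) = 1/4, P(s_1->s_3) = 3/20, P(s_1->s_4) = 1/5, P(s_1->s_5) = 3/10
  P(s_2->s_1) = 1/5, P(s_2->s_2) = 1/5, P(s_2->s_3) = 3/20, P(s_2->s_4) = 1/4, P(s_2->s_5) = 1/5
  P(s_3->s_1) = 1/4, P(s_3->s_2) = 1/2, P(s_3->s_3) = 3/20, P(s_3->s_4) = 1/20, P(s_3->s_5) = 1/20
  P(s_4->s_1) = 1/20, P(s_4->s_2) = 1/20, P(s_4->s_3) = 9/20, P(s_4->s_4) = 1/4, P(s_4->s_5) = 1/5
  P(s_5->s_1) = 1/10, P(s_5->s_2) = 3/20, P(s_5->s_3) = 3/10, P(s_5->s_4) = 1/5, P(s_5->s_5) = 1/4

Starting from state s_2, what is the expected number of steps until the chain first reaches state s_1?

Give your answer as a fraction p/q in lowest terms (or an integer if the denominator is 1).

Answer: 20545/3394

Derivation:
Let h_i = expected steps to first reach s_1 from state i.
Boundary: h_s_1 = 0.
First-step equations for the other states:
  h_s_2 = 1 + 1/5*h_s_1 + 1/5*h_s_2 + 3/20*h_s_3 + 1/4*h_s_4 + 1/5*h_s_5
  h_s_3 = 1 + 1/4*h_s_1 + 1/2*h_s_2 + 3/20*h_s_3 + 1/20*h_s_4 + 1/20*h_s_5
  h_s_4 = 1 + 1/20*h_s_1 + 1/20*h_s_2 + 9/20*h_s_3 + 1/4*h_s_4 + 1/5*h_s_5
  h_s_5 = 1 + 1/10*h_s_1 + 3/20*h_s_2 + 3/10*h_s_3 + 1/5*h_s_4 + 1/4*h_s_5

Substituting h_s_1 = 0 and rearranging gives the linear system (I - Q) h = 1:
  [4/5, -3/20, -1/4, -1/5] . (h_s_2, h_s_3, h_s_4, h_s_5) = 1
  [-1/2, 17/20, -1/20, -1/20] . (h_s_2, h_s_3, h_s_4, h_s_5) = 1
  [-1/20, -9/20, 3/4, -1/5] . (h_s_2, h_s_3, h_s_4, h_s_5) = 1
  [-3/20, -3/10, -1/5, 3/4] . (h_s_2, h_s_3, h_s_4, h_s_5) = 1

Solving yields:
  h_s_2 = 20545/3394
  h_s_3 = 37495/6788
  h_s_4 = 46175/6788
  h_s_5 = 11145/1697

Starting state is s_2, so the expected hitting time is h_s_2 = 20545/3394.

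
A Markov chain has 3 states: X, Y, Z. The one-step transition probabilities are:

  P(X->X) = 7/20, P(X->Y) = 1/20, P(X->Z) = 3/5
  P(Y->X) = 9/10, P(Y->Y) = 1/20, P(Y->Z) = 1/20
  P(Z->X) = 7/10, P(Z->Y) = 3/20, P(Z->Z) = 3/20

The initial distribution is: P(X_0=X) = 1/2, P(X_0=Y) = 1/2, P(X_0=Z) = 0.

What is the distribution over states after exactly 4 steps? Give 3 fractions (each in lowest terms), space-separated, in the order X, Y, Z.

Answer: 168937/320000 2761/32000 123453/320000

Derivation:
Propagating the distribution step by step (d_{t+1} = d_t * P):
d_0 = (X=1/2, Y=1/2, Z=0)
  d_1[X] = 1/2*7/20 + 1/2*9/10 + 0*7/10 = 5/8
  d_1[Y] = 1/2*1/20 + 1/2*1/20 + 0*3/20 = 1/20
  d_1[Z] = 1/2*3/5 + 1/2*1/20 + 0*3/20 = 13/40
d_1 = (X=5/8, Y=1/20, Z=13/40)
  d_2[X] = 5/8*7/20 + 1/20*9/10 + 13/40*7/10 = 393/800
  d_2[Y] = 5/8*1/20 + 1/20*1/20 + 13/40*3/20 = 33/400
  d_2[Z] = 5/8*3/5 + 1/20*1/20 + 13/40*3/20 = 341/800
d_2 = (X=393/800, Y=33/400, Z=341/800)
  d_3[X] = 393/800*7/20 + 33/400*9/10 + 341/800*7/10 = 8713/16000
  d_3[Y] = 393/800*1/20 + 33/400*1/20 + 341/800*3/20 = 741/8000
  d_3[Z] = 393/800*3/5 + 33/400*1/20 + 341/800*3/20 = 1161/3200
d_3 = (X=8713/16000, Y=741/8000, Z=1161/3200)
  d_4[X] = 8713/16000*7/20 + 741/8000*9/10 + 1161/3200*7/10 = 168937/320000
  d_4[Y] = 8713/16000*1/20 + 741/8000*1/20 + 1161/3200*3/20 = 2761/32000
  d_4[Z] = 8713/16000*3/5 + 741/8000*1/20 + 1161/3200*3/20 = 123453/320000
d_4 = (X=168937/320000, Y=2761/32000, Z=123453/320000)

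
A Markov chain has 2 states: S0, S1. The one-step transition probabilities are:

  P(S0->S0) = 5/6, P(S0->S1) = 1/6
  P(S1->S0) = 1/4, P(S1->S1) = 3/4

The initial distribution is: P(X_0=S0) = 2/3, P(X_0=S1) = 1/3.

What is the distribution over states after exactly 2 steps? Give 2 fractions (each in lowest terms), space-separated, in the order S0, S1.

Answer: 269/432 163/432

Derivation:
Propagating the distribution step by step (d_{t+1} = d_t * P):
d_0 = (S0=2/3, S1=1/3)
  d_1[S0] = 2/3*5/6 + 1/3*1/4 = 23/36
  d_1[S1] = 2/3*1/6 + 1/3*3/4 = 13/36
d_1 = (S0=23/36, S1=13/36)
  d_2[S0] = 23/36*5/6 + 13/36*1/4 = 269/432
  d_2[S1] = 23/36*1/6 + 13/36*3/4 = 163/432
d_2 = (S0=269/432, S1=163/432)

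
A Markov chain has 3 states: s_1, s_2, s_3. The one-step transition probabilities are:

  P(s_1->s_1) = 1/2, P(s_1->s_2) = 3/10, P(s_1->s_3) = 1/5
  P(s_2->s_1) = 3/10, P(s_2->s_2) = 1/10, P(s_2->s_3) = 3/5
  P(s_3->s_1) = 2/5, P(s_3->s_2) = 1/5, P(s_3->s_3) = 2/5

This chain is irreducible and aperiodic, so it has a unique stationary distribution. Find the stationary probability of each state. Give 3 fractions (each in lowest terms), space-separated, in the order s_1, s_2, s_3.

Answer: 21/50 11/50 9/25

Derivation:
The stationary distribution satisfies pi = pi * P, i.e.:
  pi_s_1 = 1/2*pi_s_1 + 3/10*pi_s_2 + 2/5*pi_s_3
  pi_s_2 = 3/10*pi_s_1 + 1/10*pi_s_2 + 1/5*pi_s_3
  pi_s_3 = 1/5*pi_s_1 + 3/5*pi_s_2 + 2/5*pi_s_3
with normalization: pi_s_1 + pi_s_2 + pi_s_3 = 1.

Using the first 2 balance equations plus normalization, the linear system A*pi = b is:
  [-1/2, 3/10, 2/5] . pi = 0
  [3/10, -9/10, 1/5] . pi = 0
  [1, 1, 1] . pi = 1

Solving yields:
  pi_s_1 = 21/50
  pi_s_2 = 11/50
  pi_s_3 = 9/25

Verification (pi * P):
  21/50*1/2 + 11/50*3/10 + 9/25*2/5 = 21/50 = pi_s_1  (ok)
  21/50*3/10 + 11/50*1/10 + 9/25*1/5 = 11/50 = pi_s_2  (ok)
  21/50*1/5 + 11/50*3/5 + 9/25*2/5 = 9/25 = pi_s_3  (ok)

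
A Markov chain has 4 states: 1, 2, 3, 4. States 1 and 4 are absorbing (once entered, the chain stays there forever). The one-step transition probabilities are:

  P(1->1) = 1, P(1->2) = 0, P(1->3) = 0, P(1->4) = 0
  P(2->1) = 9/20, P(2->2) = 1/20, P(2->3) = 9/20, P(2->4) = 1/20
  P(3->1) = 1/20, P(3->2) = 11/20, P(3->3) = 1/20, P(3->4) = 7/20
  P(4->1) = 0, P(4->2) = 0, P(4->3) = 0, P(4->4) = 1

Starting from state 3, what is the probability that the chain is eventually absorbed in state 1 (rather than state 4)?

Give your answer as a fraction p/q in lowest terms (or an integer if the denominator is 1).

Let a_i = P(absorbed in 1 | start in state i).
Boundary conditions: a_1 = 1, a_4 = 0.
For each transient state i, a_i = sum_j P(i->j) * a_j:
  a_2 = 9/20*a_1 + 1/20*a_2 + 9/20*a_3 + 1/20*a_4
  a_3 = 1/20*a_1 + 11/20*a_2 + 1/20*a_3 + 7/20*a_4

Substituting a_1 = 1 and a_4 = 0, rearrange to (I - Q) a = r where r[i] = P(i -> 1):
  [19/20, -9/20] . (a_2, a_3) = 9/20
  [-11/20, 19/20] . (a_2, a_3) = 1/20

Solving yields:
  a_2 = 90/131
  a_3 = 59/131

Starting state is 3, so the absorption probability is a_3 = 59/131.

Answer: 59/131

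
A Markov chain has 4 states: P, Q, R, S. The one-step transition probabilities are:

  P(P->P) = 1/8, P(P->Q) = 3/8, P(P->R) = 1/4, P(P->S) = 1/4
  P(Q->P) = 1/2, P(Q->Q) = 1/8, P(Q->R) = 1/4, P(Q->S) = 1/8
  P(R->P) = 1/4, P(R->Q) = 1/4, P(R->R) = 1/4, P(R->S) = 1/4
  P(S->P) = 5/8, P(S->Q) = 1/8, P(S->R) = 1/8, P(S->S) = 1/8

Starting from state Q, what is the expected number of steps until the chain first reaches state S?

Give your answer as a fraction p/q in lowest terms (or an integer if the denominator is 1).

Answer: 352/69

Derivation:
Let h_i = expected steps to first reach S from state i.
Boundary: h_S = 0.
First-step equations for the other states:
  h_P = 1 + 1/8*h_P + 3/8*h_Q + 1/4*h_R + 1/4*h_S
  h_Q = 1 + 1/2*h_P + 1/8*h_Q + 1/4*h_R + 1/8*h_S
  h_R = 1 + 1/4*h_P + 1/4*h_Q + 1/4*h_R + 1/4*h_S

Substituting h_S = 0 and rearranging gives the linear system (I - Q) h = 1:
  [7/8, -3/8, -1/4] . (h_P, h_Q, h_R) = 1
  [-1/2, 7/8, -1/4] . (h_P, h_Q, h_R) = 1
  [-1/4, -1/4, 3/4] . (h_P, h_Q, h_R) = 1

Solving yields:
  h_P = 320/69
  h_Q = 352/69
  h_R = 316/69

Starting state is Q, so the expected hitting time is h_Q = 352/69.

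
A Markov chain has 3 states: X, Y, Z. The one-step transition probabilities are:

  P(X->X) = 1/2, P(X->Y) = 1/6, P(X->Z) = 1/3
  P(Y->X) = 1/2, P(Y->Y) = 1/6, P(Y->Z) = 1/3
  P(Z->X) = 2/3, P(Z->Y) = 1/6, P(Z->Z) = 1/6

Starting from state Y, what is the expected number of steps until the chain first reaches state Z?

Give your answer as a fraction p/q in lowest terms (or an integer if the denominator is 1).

Let h_i = expected steps to first reach Z from state i.
Boundary: h_Z = 0.
First-step equations for the other states:
  h_X = 1 + 1/2*h_X + 1/6*h_Y + 1/3*h_Z
  h_Y = 1 + 1/2*h_X + 1/6*h_Y + 1/3*h_Z

Substituting h_Z = 0 and rearranging gives the linear system (I - Q) h = 1:
  [1/2, -1/6] . (h_X, h_Y) = 1
  [-1/2, 5/6] . (h_X, h_Y) = 1

Solving yields:
  h_X = 3
  h_Y = 3

Starting state is Y, so the expected hitting time is h_Y = 3.

Answer: 3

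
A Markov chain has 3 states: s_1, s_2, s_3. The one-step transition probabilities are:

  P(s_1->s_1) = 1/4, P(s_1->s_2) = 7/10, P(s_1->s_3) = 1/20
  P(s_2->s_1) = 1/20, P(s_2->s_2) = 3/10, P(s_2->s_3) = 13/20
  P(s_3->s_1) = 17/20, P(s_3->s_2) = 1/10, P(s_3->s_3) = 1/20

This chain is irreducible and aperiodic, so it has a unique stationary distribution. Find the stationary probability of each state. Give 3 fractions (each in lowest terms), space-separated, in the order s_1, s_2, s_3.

The stationary distribution satisfies pi = pi * P, i.e.:
  pi_s_1 = 1/4*pi_s_1 + 1/20*pi_s_2 + 17/20*pi_s_3
  pi_s_2 = 7/10*pi_s_1 + 3/10*pi_s_2 + 1/10*pi_s_3
  pi_s_3 = 1/20*pi_s_1 + 13/20*pi_s_2 + 1/20*pi_s_3
with normalization: pi_s_1 + pi_s_2 + pi_s_3 = 1.

Using the first 2 balance equations plus normalization, the linear system A*pi = b is:
  [-3/4, 1/20, 17/20] . pi = 0
  [7/10, -7/10, 1/10] . pi = 0
  [1, 1, 1] . pi = 1

Solving yields:
  pi_s_1 = 15/44
  pi_s_2 = 67/176
  pi_s_3 = 49/176

Verification (pi * P):
  15/44*1/4 + 67/176*1/20 + 49/176*17/20 = 15/44 = pi_s_1  (ok)
  15/44*7/10 + 67/176*3/10 + 49/176*1/10 = 67/176 = pi_s_2  (ok)
  15/44*1/20 + 67/176*13/20 + 49/176*1/20 = 49/176 = pi_s_3  (ok)

Answer: 15/44 67/176 49/176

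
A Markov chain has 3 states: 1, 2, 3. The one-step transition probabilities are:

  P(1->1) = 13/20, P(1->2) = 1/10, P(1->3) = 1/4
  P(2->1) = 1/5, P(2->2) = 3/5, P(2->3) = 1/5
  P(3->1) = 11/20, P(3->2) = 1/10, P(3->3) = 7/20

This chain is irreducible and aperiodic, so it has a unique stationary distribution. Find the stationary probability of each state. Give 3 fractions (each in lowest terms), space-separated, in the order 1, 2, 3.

Answer: 8/15 1/5 4/15

Derivation:
The stationary distribution satisfies pi = pi * P, i.e.:
  pi_1 = 13/20*pi_1 + 1/5*pi_2 + 11/20*pi_3
  pi_2 = 1/10*pi_1 + 3/5*pi_2 + 1/10*pi_3
  pi_3 = 1/4*pi_1 + 1/5*pi_2 + 7/20*pi_3
with normalization: pi_1 + pi_2 + pi_3 = 1.

Using the first 2 balance equations plus normalization, the linear system A*pi = b is:
  [-7/20, 1/5, 11/20] . pi = 0
  [1/10, -2/5, 1/10] . pi = 0
  [1, 1, 1] . pi = 1

Solving yields:
  pi_1 = 8/15
  pi_2 = 1/5
  pi_3 = 4/15

Verification (pi * P):
  8/15*13/20 + 1/5*1/5 + 4/15*11/20 = 8/15 = pi_1  (ok)
  8/15*1/10 + 1/5*3/5 + 4/15*1/10 = 1/5 = pi_2  (ok)
  8/15*1/4 + 1/5*1/5 + 4/15*7/20 = 4/15 = pi_3  (ok)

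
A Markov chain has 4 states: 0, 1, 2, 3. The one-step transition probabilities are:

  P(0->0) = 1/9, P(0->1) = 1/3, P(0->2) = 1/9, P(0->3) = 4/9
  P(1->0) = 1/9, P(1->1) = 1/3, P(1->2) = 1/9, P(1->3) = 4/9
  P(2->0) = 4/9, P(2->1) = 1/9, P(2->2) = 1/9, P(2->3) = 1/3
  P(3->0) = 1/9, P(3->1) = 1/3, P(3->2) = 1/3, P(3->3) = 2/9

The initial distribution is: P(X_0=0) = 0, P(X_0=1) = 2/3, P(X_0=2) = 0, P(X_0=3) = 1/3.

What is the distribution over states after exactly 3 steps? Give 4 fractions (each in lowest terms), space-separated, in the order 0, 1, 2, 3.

Propagating the distribution step by step (d_{t+1} = d_t * P):
d_0 = (0=0, 1=2/3, 2=0, 3=1/3)
  d_1[0] = 0*1/9 + 2/3*1/9 + 0*4/9 + 1/3*1/9 = 1/9
  d_1[1] = 0*1/3 + 2/3*1/3 + 0*1/9 + 1/3*1/3 = 1/3
  d_1[2] = 0*1/9 + 2/3*1/9 + 0*1/9 + 1/3*1/3 = 5/27
  d_1[3] = 0*4/9 + 2/3*4/9 + 0*1/3 + 1/3*2/9 = 10/27
d_1 = (0=1/9, 1=1/3, 2=5/27, 3=10/27)
  d_2[0] = 1/9*1/9 + 1/3*1/9 + 5/27*4/9 + 10/27*1/9 = 14/81
  d_2[1] = 1/9*1/3 + 1/3*1/3 + 5/27*1/9 + 10/27*1/3 = 71/243
  d_2[2] = 1/9*1/9 + 1/3*1/9 + 5/27*1/9 + 10/27*1/3 = 47/243
  d_2[3] = 1/9*4/9 + 1/3*4/9 + 5/27*1/3 + 10/27*2/9 = 83/243
d_2 = (0=14/81, 1=71/243, 2=47/243, 3=83/243)
  d_3[0] = 14/81*1/9 + 71/243*1/9 + 47/243*4/9 + 83/243*1/9 = 128/729
  d_3[1] = 14/81*1/3 + 71/243*1/3 + 47/243*1/9 + 83/243*1/3 = 635/2187
  d_3[2] = 14/81*1/9 + 71/243*1/9 + 47/243*1/9 + 83/243*1/3 = 409/2187
  d_3[3] = 14/81*4/9 + 71/243*4/9 + 47/243*1/3 + 83/243*2/9 = 253/729
d_3 = (0=128/729, 1=635/2187, 2=409/2187, 3=253/729)

Answer: 128/729 635/2187 409/2187 253/729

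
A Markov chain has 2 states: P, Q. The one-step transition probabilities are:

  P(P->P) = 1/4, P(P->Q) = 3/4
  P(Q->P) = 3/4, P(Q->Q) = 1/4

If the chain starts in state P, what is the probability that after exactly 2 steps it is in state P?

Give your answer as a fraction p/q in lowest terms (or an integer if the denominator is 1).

Computing P^2 by repeated multiplication:
P^1 =
  P: [1/4, 3/4]
  Q: [3/4, 1/4]
P^2 =
  P: [5/8, 3/8]
  Q: [3/8, 5/8]

(P^2)[P -> P] = 5/8

Answer: 5/8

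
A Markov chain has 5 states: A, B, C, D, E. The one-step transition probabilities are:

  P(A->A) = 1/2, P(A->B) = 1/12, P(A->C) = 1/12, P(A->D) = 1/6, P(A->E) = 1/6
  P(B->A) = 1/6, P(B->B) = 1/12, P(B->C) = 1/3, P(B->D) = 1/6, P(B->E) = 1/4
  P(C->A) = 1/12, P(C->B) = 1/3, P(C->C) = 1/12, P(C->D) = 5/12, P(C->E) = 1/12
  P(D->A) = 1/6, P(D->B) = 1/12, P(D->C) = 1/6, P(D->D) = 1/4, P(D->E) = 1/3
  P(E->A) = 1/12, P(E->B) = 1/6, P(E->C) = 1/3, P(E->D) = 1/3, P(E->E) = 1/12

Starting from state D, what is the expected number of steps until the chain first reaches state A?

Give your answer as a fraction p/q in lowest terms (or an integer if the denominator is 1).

Answer: 28164/3697

Derivation:
Let h_i = expected steps to first reach A from state i.
Boundary: h_A = 0.
First-step equations for the other states:
  h_B = 1 + 1/6*h_A + 1/12*h_B + 1/3*h_C + 1/6*h_D + 1/4*h_E
  h_C = 1 + 1/12*h_A + 1/3*h_B + 1/12*h_C + 5/12*h_D + 1/12*h_E
  h_D = 1 + 1/6*h_A + 1/12*h_B + 1/6*h_C + 1/4*h_D + 1/3*h_E
  h_E = 1 + 1/12*h_A + 1/6*h_B + 1/3*h_C + 1/3*h_D + 1/12*h_E

Substituting h_A = 0 and rearranging gives the linear system (I - Q) h = 1:
  [11/12, -1/3, -1/6, -1/4] . (h_B, h_C, h_D, h_E) = 1
  [-1/3, 11/12, -5/12, -1/12] . (h_B, h_C, h_D, h_E) = 1
  [-1/12, -1/6, 3/4, -1/3] . (h_B, h_C, h_D, h_E) = 1
  [-1/6, -1/3, -1/3, 11/12] . (h_B, h_C, h_D, h_E) = 1

Solving yields:
  h_B = 28272/3697
  h_C = 29868/3697
  h_D = 28164/3697
  h_E = 30276/3697

Starting state is D, so the expected hitting time is h_D = 28164/3697.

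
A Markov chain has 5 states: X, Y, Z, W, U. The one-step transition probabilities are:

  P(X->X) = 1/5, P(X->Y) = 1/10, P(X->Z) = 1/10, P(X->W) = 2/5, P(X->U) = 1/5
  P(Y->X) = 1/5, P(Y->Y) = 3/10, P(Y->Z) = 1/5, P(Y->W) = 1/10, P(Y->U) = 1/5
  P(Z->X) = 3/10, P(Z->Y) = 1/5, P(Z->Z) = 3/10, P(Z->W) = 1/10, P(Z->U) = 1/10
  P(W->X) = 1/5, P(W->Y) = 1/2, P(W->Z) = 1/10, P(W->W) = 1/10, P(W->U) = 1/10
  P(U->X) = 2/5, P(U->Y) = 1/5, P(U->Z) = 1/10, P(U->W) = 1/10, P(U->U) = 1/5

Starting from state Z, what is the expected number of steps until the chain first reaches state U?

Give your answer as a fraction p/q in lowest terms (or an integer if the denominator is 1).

Let h_i = expected steps to first reach U from state i.
Boundary: h_U = 0.
First-step equations for the other states:
  h_X = 1 + 1/5*h_X + 1/10*h_Y + 1/10*h_Z + 2/5*h_W + 1/5*h_U
  h_Y = 1 + 1/5*h_X + 3/10*h_Y + 1/5*h_Z + 1/10*h_W + 1/5*h_U
  h_Z = 1 + 3/10*h_X + 1/5*h_Y + 3/10*h_Z + 1/10*h_W + 1/10*h_U
  h_W = 1 + 1/5*h_X + 1/2*h_Y + 1/10*h_Z + 1/10*h_W + 1/10*h_U

Substituting h_U = 0 and rearranging gives the linear system (I - Q) h = 1:
  [4/5, -1/10, -1/10, -2/5] . (h_X, h_Y, h_Z, h_W) = 1
  [-1/5, 7/10, -1/5, -1/10] . (h_X, h_Y, h_Z, h_W) = 1
  [-3/10, -1/5, 7/10, -1/10] . (h_X, h_Y, h_Z, h_W) = 1
  [-1/5, -1/2, -1/10, 9/10] . (h_X, h_Y, h_Z, h_W) = 1

Solving yields:
  h_X = 9270/1511
  h_Y = 9130/1511
  h_Z = 10160/1511
  h_W = 9940/1511

Starting state is Z, so the expected hitting time is h_Z = 10160/1511.

Answer: 10160/1511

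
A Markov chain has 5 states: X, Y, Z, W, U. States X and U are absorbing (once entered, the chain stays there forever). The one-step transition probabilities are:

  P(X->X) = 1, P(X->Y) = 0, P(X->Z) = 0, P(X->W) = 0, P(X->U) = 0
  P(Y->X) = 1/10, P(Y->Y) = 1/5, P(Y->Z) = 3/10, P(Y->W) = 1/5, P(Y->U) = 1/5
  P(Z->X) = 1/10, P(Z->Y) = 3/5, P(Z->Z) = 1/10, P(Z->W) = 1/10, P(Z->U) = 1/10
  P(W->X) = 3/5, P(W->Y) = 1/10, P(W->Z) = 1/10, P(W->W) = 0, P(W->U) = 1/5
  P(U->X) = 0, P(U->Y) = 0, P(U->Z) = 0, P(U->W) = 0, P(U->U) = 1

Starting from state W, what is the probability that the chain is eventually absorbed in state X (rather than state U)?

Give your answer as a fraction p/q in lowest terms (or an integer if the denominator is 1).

Answer: 350/499

Derivation:
Let a_i = P(absorbed in X | start in state i).
Boundary conditions: a_X = 1, a_U = 0.
For each transient state i, a_i = sum_j P(i->j) * a_j:
  a_Y = 1/10*a_X + 1/5*a_Y + 3/10*a_Z + 1/5*a_W + 1/5*a_U
  a_Z = 1/10*a_X + 3/5*a_Y + 1/10*a_Z + 1/10*a_W + 1/10*a_U
  a_W = 3/5*a_X + 1/10*a_Y + 1/10*a_Z + 0*a_W + 1/5*a_U

Substituting a_X = 1 and a_U = 0, rearrange to (I - Q) a = r where r[i] = P(i -> X):
  [4/5, -3/10, -1/5] . (a_Y, a_Z, a_W) = 1/10
  [-3/5, 9/10, -1/10] . (a_Y, a_Z, a_W) = 1/10
  [-1/10, -1/10, 1] . (a_Y, a_Z, a_W) = 3/5

Solving yields:
  a_Y = 247/499
  a_Z = 259/499
  a_W = 350/499

Starting state is W, so the absorption probability is a_W = 350/499.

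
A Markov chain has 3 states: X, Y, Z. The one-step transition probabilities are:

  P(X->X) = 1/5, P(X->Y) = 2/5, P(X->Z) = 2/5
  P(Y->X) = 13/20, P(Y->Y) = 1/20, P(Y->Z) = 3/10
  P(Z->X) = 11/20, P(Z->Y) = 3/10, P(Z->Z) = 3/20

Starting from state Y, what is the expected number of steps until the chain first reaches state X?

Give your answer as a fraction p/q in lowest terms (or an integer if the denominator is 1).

Let h_i = expected steps to first reach X from state i.
Boundary: h_X = 0.
First-step equations for the other states:
  h_Y = 1 + 13/20*h_X + 1/20*h_Y + 3/10*h_Z
  h_Z = 1 + 11/20*h_X + 3/10*h_Y + 3/20*h_Z

Substituting h_X = 0 and rearranging gives the linear system (I - Q) h = 1:
  [19/20, -3/10] . (h_Y, h_Z) = 1
  [-3/10, 17/20] . (h_Y, h_Z) = 1

Solving yields:
  h_Y = 460/287
  h_Z = 500/287

Starting state is Y, so the expected hitting time is h_Y = 460/287.

Answer: 460/287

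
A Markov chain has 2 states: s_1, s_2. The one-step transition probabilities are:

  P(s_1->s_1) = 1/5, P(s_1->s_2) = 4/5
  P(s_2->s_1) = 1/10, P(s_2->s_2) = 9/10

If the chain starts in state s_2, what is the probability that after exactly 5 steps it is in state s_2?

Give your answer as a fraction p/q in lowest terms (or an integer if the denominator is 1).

Answer: 88889/100000

Derivation:
Computing P^5 by repeated multiplication:
P^1 =
  s_1: [1/5, 4/5]
  s_2: [1/10, 9/10]
P^2 =
  s_1: [3/25, 22/25]
  s_2: [11/100, 89/100]
P^3 =
  s_1: [14/125, 111/125]
  s_2: [111/1000, 889/1000]
P^4 =
  s_1: [139/1250, 1111/1250]
  s_2: [1111/10000, 8889/10000]
P^5 =
  s_1: [1389/12500, 11111/12500]
  s_2: [11111/100000, 88889/100000]

(P^5)[s_2 -> s_2] = 88889/100000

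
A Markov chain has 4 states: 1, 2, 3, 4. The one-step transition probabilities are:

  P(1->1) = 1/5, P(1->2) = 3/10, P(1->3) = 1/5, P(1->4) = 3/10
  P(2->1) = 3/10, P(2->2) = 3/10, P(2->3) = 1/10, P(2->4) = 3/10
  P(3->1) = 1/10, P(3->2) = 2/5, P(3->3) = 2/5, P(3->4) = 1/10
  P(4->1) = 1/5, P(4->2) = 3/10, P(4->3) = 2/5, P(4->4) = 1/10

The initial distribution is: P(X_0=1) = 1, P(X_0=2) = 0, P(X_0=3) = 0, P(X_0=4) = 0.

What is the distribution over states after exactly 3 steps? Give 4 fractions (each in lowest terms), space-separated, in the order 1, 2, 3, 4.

Answer: 41/200 327/1000 131/500 103/500

Derivation:
Propagating the distribution step by step (d_{t+1} = d_t * P):
d_0 = (1=1, 2=0, 3=0, 4=0)
  d_1[1] = 1*1/5 + 0*3/10 + 0*1/10 + 0*1/5 = 1/5
  d_1[2] = 1*3/10 + 0*3/10 + 0*2/5 + 0*3/10 = 3/10
  d_1[3] = 1*1/5 + 0*1/10 + 0*2/5 + 0*2/5 = 1/5
  d_1[4] = 1*3/10 + 0*3/10 + 0*1/10 + 0*1/10 = 3/10
d_1 = (1=1/5, 2=3/10, 3=1/5, 4=3/10)
  d_2[1] = 1/5*1/5 + 3/10*3/10 + 1/5*1/10 + 3/10*1/5 = 21/100
  d_2[2] = 1/5*3/10 + 3/10*3/10 + 1/5*2/5 + 3/10*3/10 = 8/25
  d_2[3] = 1/5*1/5 + 3/10*1/10 + 1/5*2/5 + 3/10*2/5 = 27/100
  d_2[4] = 1/5*3/10 + 3/10*3/10 + 1/5*1/10 + 3/10*1/10 = 1/5
d_2 = (1=21/100, 2=8/25, 3=27/100, 4=1/5)
  d_3[1] = 21/100*1/5 + 8/25*3/10 + 27/100*1/10 + 1/5*1/5 = 41/200
  d_3[2] = 21/100*3/10 + 8/25*3/10 + 27/100*2/5 + 1/5*3/10 = 327/1000
  d_3[3] = 21/100*1/5 + 8/25*1/10 + 27/100*2/5 + 1/5*2/5 = 131/500
  d_3[4] = 21/100*3/10 + 8/25*3/10 + 27/100*1/10 + 1/5*1/10 = 103/500
d_3 = (1=41/200, 2=327/1000, 3=131/500, 4=103/500)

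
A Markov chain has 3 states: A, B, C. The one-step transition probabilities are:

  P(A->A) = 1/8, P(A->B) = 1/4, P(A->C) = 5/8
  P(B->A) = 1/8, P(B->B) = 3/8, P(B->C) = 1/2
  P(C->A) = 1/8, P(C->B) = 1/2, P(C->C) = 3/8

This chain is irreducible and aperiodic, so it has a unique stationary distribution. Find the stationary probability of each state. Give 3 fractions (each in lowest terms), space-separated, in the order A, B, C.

The stationary distribution satisfies pi = pi * P, i.e.:
  pi_A = 1/8*pi_A + 1/8*pi_B + 1/8*pi_C
  pi_B = 1/4*pi_A + 3/8*pi_B + 1/2*pi_C
  pi_C = 5/8*pi_A + 1/2*pi_B + 3/8*pi_C
with normalization: pi_A + pi_B + pi_C = 1.

Using the first 2 balance equations plus normalization, the linear system A*pi = b is:
  [-7/8, 1/8, 1/8] . pi = 0
  [1/4, -5/8, 1/2] . pi = 0
  [1, 1, 1] . pi = 1

Solving yields:
  pi_A = 1/8
  pi_B = 5/12
  pi_C = 11/24

Verification (pi * P):
  1/8*1/8 + 5/12*1/8 + 11/24*1/8 = 1/8 = pi_A  (ok)
  1/8*1/4 + 5/12*3/8 + 11/24*1/2 = 5/12 = pi_B  (ok)
  1/8*5/8 + 5/12*1/2 + 11/24*3/8 = 11/24 = pi_C  (ok)

Answer: 1/8 5/12 11/24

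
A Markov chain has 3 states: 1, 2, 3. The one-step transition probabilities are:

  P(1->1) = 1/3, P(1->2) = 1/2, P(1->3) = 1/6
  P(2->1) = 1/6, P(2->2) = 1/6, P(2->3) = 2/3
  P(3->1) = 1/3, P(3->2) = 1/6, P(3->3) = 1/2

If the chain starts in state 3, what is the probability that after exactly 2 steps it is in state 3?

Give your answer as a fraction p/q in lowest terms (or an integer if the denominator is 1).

Answer: 5/12

Derivation:
Computing P^2 by repeated multiplication:
P^1 =
  1: [1/3, 1/2, 1/6]
  2: [1/6, 1/6, 2/3]
  3: [1/3, 1/6, 1/2]
P^2 =
  1: [1/4, 5/18, 17/36]
  2: [11/36, 2/9, 17/36]
  3: [11/36, 5/18, 5/12]

(P^2)[3 -> 3] = 5/12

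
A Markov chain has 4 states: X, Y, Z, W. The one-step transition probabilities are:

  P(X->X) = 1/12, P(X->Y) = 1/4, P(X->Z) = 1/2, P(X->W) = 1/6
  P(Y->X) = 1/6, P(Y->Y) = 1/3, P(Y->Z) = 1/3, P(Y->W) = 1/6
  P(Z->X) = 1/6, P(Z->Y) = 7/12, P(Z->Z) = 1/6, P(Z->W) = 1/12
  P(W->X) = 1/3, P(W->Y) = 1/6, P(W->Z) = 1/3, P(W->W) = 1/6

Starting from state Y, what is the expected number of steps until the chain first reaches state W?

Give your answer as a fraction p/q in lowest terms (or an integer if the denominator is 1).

Let h_i = expected steps to first reach W from state i.
Boundary: h_W = 0.
First-step equations for the other states:
  h_X = 1 + 1/12*h_X + 1/4*h_Y + 1/2*h_Z + 1/6*h_W
  h_Y = 1 + 1/6*h_X + 1/3*h_Y + 1/3*h_Z + 1/6*h_W
  h_Z = 1 + 1/6*h_X + 7/12*h_Y + 1/6*h_Z + 1/12*h_W

Substituting h_W = 0 and rearranging gives the linear system (I - Q) h = 1:
  [11/12, -1/4, -1/2] . (h_X, h_Y, h_Z) = 1
  [-1/6, 2/3, -1/3] . (h_X, h_Y, h_Z) = 1
  [-1/6, -7/12, 5/6] . (h_X, h_Y, h_Z) = 1

Solving yields:
  h_X = 552/77
  h_Y = 78/11
  h_Z = 585/77

Starting state is Y, so the expected hitting time is h_Y = 78/11.

Answer: 78/11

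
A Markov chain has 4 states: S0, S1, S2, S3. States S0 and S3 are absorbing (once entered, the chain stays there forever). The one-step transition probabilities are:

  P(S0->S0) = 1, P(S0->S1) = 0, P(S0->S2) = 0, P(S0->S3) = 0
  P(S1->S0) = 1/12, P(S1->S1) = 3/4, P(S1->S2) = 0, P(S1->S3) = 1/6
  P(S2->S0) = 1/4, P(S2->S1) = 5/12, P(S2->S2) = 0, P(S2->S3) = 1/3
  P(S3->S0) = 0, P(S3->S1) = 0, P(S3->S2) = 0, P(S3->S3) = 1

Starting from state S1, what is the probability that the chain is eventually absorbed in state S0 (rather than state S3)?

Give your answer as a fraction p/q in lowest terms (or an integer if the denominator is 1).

Let a_i = P(absorbed in S0 | start in state i).
Boundary conditions: a_S0 = 1, a_S3 = 0.
For each transient state i, a_i = sum_j P(i->j) * a_j:
  a_S1 = 1/12*a_S0 + 3/4*a_S1 + 0*a_S2 + 1/6*a_S3
  a_S2 = 1/4*a_S0 + 5/12*a_S1 + 0*a_S2 + 1/3*a_S3

Substituting a_S0 = 1 and a_S3 = 0, rearrange to (I - Q) a = r where r[i] = P(i -> S0):
  [1/4, 0] . (a_S1, a_S2) = 1/12
  [-5/12, 1] . (a_S1, a_S2) = 1/4

Solving yields:
  a_S1 = 1/3
  a_S2 = 7/18

Starting state is S1, so the absorption probability is a_S1 = 1/3.

Answer: 1/3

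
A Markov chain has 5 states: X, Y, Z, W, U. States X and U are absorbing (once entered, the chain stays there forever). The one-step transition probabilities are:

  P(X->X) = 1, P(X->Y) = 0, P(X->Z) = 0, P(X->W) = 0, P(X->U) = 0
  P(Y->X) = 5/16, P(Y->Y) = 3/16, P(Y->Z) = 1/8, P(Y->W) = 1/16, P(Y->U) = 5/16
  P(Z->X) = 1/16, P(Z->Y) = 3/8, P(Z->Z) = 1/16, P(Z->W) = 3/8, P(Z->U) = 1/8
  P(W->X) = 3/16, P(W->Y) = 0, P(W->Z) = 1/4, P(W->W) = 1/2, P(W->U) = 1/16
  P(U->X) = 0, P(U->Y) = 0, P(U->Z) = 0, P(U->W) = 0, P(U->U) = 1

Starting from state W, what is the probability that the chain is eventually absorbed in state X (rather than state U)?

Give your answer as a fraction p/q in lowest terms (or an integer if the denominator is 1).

Answer: 721/1128

Derivation:
Let a_i = P(absorbed in X | start in state i).
Boundary conditions: a_X = 1, a_U = 0.
For each transient state i, a_i = sum_j P(i->j) * a_j:
  a_Y = 5/16*a_X + 3/16*a_Y + 1/8*a_Z + 1/16*a_W + 5/16*a_U
  a_Z = 1/16*a_X + 3/8*a_Y + 1/16*a_Z + 3/8*a_W + 1/8*a_U
  a_W = 3/16*a_X + 0*a_Y + 1/4*a_Z + 1/2*a_W + 1/16*a_U

Substituting a_X = 1 and a_U = 0, rearrange to (I - Q) a = r where r[i] = P(i -> X):
  [13/16, -1/8, -1/16] . (a_Y, a_Z, a_W) = 5/16
  [-3/8, 15/16, -3/8] . (a_Y, a_Z, a_W) = 1/16
  [0, -1/4, 1/2] . (a_Y, a_Z, a_W) = 3/16

Solving yields:
  a_Y = 581/1128
  a_Z = 149/282
  a_W = 721/1128

Starting state is W, so the absorption probability is a_W = 721/1128.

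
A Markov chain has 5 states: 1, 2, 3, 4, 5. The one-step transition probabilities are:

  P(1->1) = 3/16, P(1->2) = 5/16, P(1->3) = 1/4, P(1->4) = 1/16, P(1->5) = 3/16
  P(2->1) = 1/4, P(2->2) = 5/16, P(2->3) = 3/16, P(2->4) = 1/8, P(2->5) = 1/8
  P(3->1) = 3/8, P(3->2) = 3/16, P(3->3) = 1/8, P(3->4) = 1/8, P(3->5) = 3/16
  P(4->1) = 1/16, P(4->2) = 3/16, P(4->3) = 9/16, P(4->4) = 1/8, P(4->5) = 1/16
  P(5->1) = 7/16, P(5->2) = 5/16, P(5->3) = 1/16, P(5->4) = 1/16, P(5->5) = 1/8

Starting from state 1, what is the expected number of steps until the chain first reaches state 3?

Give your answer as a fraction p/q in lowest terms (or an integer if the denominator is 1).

Answer: 65824/15167

Derivation:
Let h_i = expected steps to first reach 3 from state i.
Boundary: h_3 = 0.
First-step equations for the other states:
  h_1 = 1 + 3/16*h_1 + 5/16*h_2 + 1/4*h_3 + 1/16*h_4 + 3/16*h_5
  h_2 = 1 + 1/4*h_1 + 5/16*h_2 + 3/16*h_3 + 1/8*h_4 + 1/8*h_5
  h_4 = 1 + 1/16*h_1 + 3/16*h_2 + 9/16*h_3 + 1/8*h_4 + 1/16*h_5
  h_5 = 1 + 7/16*h_1 + 5/16*h_2 + 1/16*h_3 + 1/16*h_4 + 1/8*h_5

Substituting h_3 = 0 and rearranging gives the linear system (I - Q) h = 1:
  [13/16, -5/16, -1/16, -3/16] . (h_1, h_2, h_4, h_5) = 1
  [-1/4, 11/16, -1/8, -1/8] . (h_1, h_2, h_4, h_5) = 1
  [-1/16, -3/16, 7/8, -1/16] . (h_1, h_2, h_4, h_5) = 1
  [-7/16, -5/16, -1/16, 7/8] . (h_1, h_2, h_4, h_5) = 1

Solving yields:
  h_1 = 65824/15167
  h_2 = 67728/15167
  h_4 = 42080/15167
  h_5 = 77440/15167

Starting state is 1, so the expected hitting time is h_1 = 65824/15167.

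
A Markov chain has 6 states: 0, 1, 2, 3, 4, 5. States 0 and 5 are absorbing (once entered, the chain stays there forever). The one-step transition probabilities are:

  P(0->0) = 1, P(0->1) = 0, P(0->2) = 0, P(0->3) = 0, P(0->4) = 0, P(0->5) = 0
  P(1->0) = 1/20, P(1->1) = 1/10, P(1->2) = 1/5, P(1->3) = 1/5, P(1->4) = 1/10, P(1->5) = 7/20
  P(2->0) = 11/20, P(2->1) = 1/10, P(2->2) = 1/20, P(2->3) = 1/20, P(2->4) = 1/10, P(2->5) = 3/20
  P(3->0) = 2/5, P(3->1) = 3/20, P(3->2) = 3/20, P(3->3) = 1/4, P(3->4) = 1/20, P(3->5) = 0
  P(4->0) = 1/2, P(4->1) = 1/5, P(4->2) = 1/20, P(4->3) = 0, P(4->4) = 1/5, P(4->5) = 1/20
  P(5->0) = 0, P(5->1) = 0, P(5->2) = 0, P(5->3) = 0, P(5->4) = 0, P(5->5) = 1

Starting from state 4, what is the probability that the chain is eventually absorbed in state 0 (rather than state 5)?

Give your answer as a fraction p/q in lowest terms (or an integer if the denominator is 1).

Answer: 56855/71312

Derivation:
Let a_i = P(absorbed in 0 | start in state i).
Boundary conditions: a_0 = 1, a_5 = 0.
For each transient state i, a_i = sum_j P(i->j) * a_j:
  a_1 = 1/20*a_0 + 1/10*a_1 + 1/5*a_2 + 1/5*a_3 + 1/10*a_4 + 7/20*a_5
  a_2 = 11/20*a_0 + 1/10*a_1 + 1/20*a_2 + 1/20*a_3 + 1/10*a_4 + 3/20*a_5
  a_3 = 2/5*a_0 + 3/20*a_1 + 3/20*a_2 + 1/4*a_3 + 1/20*a_4 + 0*a_5
  a_4 = 1/2*a_0 + 1/5*a_1 + 1/20*a_2 + 0*a_3 + 1/5*a_4 + 1/20*a_5

Substituting a_0 = 1 and a_5 = 0, rearrange to (I - Q) a = r where r[i] = P(i -> 0):
  [9/10, -1/5, -1/5, -1/10] . (a_1, a_2, a_3, a_4) = 1/20
  [-1/10, 19/20, -1/20, -1/10] . (a_1, a_2, a_3, a_4) = 11/20
  [-3/20, -3/20, 3/4, -1/20] . (a_1, a_2, a_3, a_4) = 2/5
  [-1/5, -1/20, 0, 4/5] . (a_1, a_2, a_3, a_4) = 1/2

Solving yields:
  a_1 = 35599/71312
  a_2 = 13541/17828
  a_3 = 3736/4457
  a_4 = 56855/71312

Starting state is 4, so the absorption probability is a_4 = 56855/71312.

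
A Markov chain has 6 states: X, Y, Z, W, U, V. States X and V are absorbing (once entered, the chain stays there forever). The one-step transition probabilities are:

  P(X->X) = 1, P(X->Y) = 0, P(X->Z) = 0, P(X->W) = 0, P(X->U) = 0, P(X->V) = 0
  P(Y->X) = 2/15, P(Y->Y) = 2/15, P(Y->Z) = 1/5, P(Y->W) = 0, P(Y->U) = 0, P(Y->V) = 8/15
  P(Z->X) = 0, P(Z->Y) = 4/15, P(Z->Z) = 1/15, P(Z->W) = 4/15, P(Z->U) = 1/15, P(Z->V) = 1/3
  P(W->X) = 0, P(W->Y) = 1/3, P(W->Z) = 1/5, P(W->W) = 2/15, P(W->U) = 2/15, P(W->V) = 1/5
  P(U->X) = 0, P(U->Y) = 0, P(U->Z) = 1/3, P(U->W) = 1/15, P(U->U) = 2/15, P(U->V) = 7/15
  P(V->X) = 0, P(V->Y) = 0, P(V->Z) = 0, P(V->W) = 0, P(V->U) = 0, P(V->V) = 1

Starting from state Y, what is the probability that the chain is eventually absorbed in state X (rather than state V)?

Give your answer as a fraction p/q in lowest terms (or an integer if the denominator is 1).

Let a_i = P(absorbed in X | start in state i).
Boundary conditions: a_X = 1, a_V = 0.
For each transient state i, a_i = sum_j P(i->j) * a_j:
  a_Y = 2/15*a_X + 2/15*a_Y + 1/5*a_Z + 0*a_W + 0*a_U + 8/15*a_V
  a_Z = 0*a_X + 4/15*a_Y + 1/15*a_Z + 4/15*a_W + 1/15*a_U + 1/3*a_V
  a_W = 0*a_X + 1/3*a_Y + 1/5*a_Z + 2/15*a_W + 2/15*a_U + 1/5*a_V
  a_U = 0*a_X + 0*a_Y + 1/3*a_Z + 1/15*a_W + 2/15*a_U + 7/15*a_V

Substituting a_X = 1 and a_V = 0, rearrange to (I - Q) a = r where r[i] = P(i -> X):
  [13/15, -1/5, 0, 0] . (a_Y, a_Z, a_W, a_U) = 2/15
  [-4/15, 14/15, -4/15, -1/15] . (a_Y, a_Z, a_W, a_U) = 0
  [-1/3, -1/5, 13/15, -2/15] . (a_Y, a_Z, a_W, a_U) = 0
  [0, -1/3, -1/15, 13/15] . (a_Y, a_Z, a_W, a_U) = 0

Solving yields:
  a_Y = 4148/24163
  a_Z = 1866/24163
  a_W = 2162/24163
  a_U = 884/24163

Starting state is Y, so the absorption probability is a_Y = 4148/24163.

Answer: 4148/24163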